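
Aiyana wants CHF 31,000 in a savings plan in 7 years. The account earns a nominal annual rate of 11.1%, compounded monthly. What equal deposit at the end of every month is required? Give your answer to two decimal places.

Periodic rate i = 0.111/12 = 0.00925; n = 7 × 12 = 84 periods.
PMT = 31000 / ( [(1+0.00925)^84 − 1] / 0.00925 ) = 31000 / 126.181996 = 245.6769

CHF 245.68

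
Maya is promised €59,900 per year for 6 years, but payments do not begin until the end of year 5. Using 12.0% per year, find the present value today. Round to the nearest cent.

PV at t=4 (ordinary 6-year annuity): 59900 × a(6|0.12) = 59900 × 4.111407 = 246,273.2987
Discount back 4 years: 246,273.2987 × (1+0.12)^(−4) = 246,273.2987 × 0.635518 = 156,511.1335

€156,511.13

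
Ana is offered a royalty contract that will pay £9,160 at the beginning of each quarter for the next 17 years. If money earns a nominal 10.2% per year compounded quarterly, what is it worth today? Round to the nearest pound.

£301,900

With 4 periods per year: i = 0.0255, n = 68.
Annuity factor a(68|0.0255) × (1+i) = 32.958466; PV = 9160 × 32.958466 = 301,899.5517
Payments are at the start of each period, so multiply by (1+i).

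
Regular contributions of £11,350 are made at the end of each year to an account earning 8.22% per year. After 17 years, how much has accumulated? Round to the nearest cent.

Accumulation factor s(17|0.0822) = 34.431360; FV = 11350 × 34.431360 = 390,795.9340

£390,795.93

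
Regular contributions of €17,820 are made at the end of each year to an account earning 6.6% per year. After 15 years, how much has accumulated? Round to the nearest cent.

FV = PMT · [(1+i)^n − 1] / i = 17820 · 24.368230 = 434,241.8578

€434,241.86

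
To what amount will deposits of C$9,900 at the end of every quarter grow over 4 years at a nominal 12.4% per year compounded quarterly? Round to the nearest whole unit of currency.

C$201,135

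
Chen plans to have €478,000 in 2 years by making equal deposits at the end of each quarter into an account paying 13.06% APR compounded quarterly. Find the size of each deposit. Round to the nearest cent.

€53,250.76

i = 0.1306/4 = 0.03265 per quarter; n = 2·4 = 8.
PMT = 478000 / ( [(1+0.03265)^8 − 1] / 0.03265 ) = 478000 / 8.976398 = 53,250.7562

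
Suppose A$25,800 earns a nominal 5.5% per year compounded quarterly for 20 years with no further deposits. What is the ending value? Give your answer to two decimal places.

A$76,928.82

i = 0.055/4 = 0.01375 per quarter; n = 20·4 = 80.
FV = 25,800 × (1 + 0.01375)^80 = 76,928.8222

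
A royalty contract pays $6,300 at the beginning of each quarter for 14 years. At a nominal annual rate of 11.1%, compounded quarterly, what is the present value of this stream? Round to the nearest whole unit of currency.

i = 0.111/4 = 0.02775 per quarter; n = 14·4 = 56.
PV = PMT · [1 − (1+i)^(−n)] / i × (1+i) = 6300 · 29.039069 = 182,946.1339
(annuity-due: payments at period start, so ×(1+i).)

$182,946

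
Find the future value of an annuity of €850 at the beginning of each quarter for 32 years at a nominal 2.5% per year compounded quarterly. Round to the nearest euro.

With 4 periods per year: i = 0.00625, n = 128.
FV = 850 × [(1+0.00625)^128 − 1] / 0.00625 × (1+i) = 850 × 196.421134 = 166,957.9637
(Beginning-of-period payments → annuity-due factor ×(1+i).)

€166,958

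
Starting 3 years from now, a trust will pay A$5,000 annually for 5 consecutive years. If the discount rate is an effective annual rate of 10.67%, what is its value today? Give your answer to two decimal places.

PV at t=2 (ordinary 5-year annuity): 5000 × a(5|0.1067) = 5000 × 3.726784 = 18,633.9208
PV₀ = 18,633.9208 / (1+0.1067)^2 = 18,633.9208 / 1.224785 = 15,214.0355

A$15,214.04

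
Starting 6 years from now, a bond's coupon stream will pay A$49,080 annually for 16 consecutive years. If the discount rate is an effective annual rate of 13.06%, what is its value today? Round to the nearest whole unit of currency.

PV at t=5 (ordinary 16-year annuity): 49080 × a(16|0.1306) = 49080 × 6.582699 = 323,078.8492
PV₀ = 323,078.8492 / (1+0.1306)^5 = 323,078.8492 / 1.847332 = 174,889.4539

A$174,889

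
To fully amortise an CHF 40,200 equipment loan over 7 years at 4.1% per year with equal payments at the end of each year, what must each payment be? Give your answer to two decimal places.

PMT = 40200 / ( [1 − (1+0.041)^(−7)] / 0.041 ) = 40200 / 5.979937 = 6,722.4792

CHF 6,722.48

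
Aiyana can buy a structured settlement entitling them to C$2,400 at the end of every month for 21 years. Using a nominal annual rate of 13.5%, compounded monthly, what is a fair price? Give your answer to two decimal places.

i = 0.135/12 = 0.01125 per month; n = 21·12 = 252.
PV = 2400 × [1 − (1+0.01125)^(−252)] / 0.01125 = 2400 × 83.586193 = 200,606.8623

C$200,606.86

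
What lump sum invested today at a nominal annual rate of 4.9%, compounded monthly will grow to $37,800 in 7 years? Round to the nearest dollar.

i = 0.049/12 = 0.00408333 per month; n = 7·12 = 84.
PV = FV·(1+i)^(−n) = 37,800 × 0.710134 = 26,843.0648

$26,843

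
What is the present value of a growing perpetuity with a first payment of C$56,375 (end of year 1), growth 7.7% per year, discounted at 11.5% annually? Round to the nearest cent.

PV = PMT / (i − g) = 56375 / (0.115 − 0.077) = 56375 / 0.038000 = 1,483,552.6316

C$1,483,552.63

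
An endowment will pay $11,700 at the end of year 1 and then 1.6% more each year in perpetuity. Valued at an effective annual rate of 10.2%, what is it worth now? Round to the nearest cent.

PV = D₁/(r − g) = 11700/(0.102 − 0.016) = 136,046.5116

$136,046.51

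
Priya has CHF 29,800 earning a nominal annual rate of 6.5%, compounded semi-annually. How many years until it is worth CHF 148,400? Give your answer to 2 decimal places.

Periodic rate i = 0.065/2 = 0.0325.
(1+i)^n = 148400/29800 = 4.97987, so n = ln 4.97987 / ln 1.0325 = 50.1954 half-years
= 50.1954/2 years

25.10 years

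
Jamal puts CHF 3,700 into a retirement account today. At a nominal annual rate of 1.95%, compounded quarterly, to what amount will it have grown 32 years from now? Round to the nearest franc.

CHF 6,895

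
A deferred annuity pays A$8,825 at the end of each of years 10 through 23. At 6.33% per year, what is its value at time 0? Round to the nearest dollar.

A$46,263

PV at t=9 (ordinary 14-year annuity): 8825 × a(14|0.0633) = 8825 × 9.107961 = 80,377.7574
Discount back 9 years: 80,377.7574 × (1+0.0633)^(−9) = 80,377.7574 × 0.575569 = 46,262.9753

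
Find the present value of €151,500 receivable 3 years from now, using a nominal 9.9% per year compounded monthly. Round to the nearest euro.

i = 0.099/12 = 0.00825 per month; n = 3·12 = 36.
PV = 151,500 / (1 + 0.00825)^36 = 151,500 / 1.344177 = 112,708.4114

€112,708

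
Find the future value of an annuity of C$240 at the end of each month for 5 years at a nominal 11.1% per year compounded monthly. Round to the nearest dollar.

C$19,135

With 12 periods per year: i = 0.00925, n = 60.
FV = PMT · [(1+i)^n − 1] / i = 240 · 79.730020 = 19,135.2049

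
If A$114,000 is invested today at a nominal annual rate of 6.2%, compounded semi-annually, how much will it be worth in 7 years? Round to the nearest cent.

Periodic rate i = 0.062/2 = 0.031; n = 7 × 2 = 14 periods.
FV = PV·(1+i)^n = 114,000 × 1.533279 = 174,793.8569

A$174,793.86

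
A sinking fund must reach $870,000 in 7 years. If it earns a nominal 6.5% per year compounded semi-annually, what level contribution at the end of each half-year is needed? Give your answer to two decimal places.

$50,061.33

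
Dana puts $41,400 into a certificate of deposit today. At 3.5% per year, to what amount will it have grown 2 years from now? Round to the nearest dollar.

$44,349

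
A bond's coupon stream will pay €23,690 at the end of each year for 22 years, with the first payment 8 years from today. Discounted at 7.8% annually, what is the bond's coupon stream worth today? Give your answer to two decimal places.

PV at t=7 (ordinary 22-year annuity): 23690 × a(22|0.078) = 23690 × 10.364149 = 245,526.6943
Discount back 7 years: 245,526.6943 × (1+0.078)^(−7) = 245,526.6943 × 0.591111 = 145,133.4071

€145,133.41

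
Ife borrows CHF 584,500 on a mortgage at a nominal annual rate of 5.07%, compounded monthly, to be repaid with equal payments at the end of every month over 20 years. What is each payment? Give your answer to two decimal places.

CHF 3,880.08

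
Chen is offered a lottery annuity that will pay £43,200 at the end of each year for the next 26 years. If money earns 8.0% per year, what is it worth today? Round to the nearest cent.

Annuity factor a(26|0.08) = 10.809978; PV = 43200 × 10.809978 = 466,991.0475

£466,991.05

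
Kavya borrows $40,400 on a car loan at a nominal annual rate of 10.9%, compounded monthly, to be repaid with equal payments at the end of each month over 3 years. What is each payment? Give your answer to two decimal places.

With 12 periods per year: i = 0.00908333, n = 36.
Annuity-PV factor = 30.589102; PMT = 40400 / 30.589102 = 1,320.7318

$1,320.73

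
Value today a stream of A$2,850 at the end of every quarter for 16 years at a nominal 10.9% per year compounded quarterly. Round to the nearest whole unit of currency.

i = 0.109/4 = 0.02725 per quarter; n = 16·4 = 64.
PV = PMT · [1 − (1+i)^(−n)] / i = 2850 · 30.130355 = 85,871.5127

A$85,872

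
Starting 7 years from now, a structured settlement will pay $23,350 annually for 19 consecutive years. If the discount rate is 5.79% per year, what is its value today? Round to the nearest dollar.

$188,961

PV at t=6 (ordinary 19-year annuity): 23350 × a(19|0.0579) = 23350 × 11.343628 = 264,873.7103
Discount back 6 years: 264,873.7103 × (1+0.0579)^(−6) = 264,873.7103 × 0.713399 = 188,960.5534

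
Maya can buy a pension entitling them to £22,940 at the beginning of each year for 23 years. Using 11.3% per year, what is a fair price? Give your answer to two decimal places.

PV = PMT · [1 − (1+i)^(−n)] / i × (1+i) = 22940 · 9.010044 = 206,690.3985
(Beginning-of-period payments → annuity-due factor ×(1+i).)

£206,690.40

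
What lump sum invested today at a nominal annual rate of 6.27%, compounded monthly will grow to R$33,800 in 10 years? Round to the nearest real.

R$18,085

i = 0.0627/12 = 0.005225 per month; n = 10·12 = 120.
PV = FV·(1+i)^(−n) = 33,800 × 0.535065 = 18,085.1861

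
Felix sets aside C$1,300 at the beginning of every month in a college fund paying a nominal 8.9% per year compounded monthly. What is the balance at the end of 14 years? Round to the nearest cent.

C$434,470.61

With 12 periods per year: i = 0.00741667, n = 168.
Accumulation factor s(168|0.00741667) × (1+i) = 334.208162; FV = 1300 × 334.208162 = 434,470.6102
(annuity-due: payments at period start, so ×(1+i).)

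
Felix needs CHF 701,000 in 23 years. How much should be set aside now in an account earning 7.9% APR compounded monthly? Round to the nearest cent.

CHF 114,601.71

Periodic rate i = 0.079/12 = 0.00658333; n = 23 × 12 = 276 periods.
PV = 701,000 / (1 + 0.00658333)^276 = 701,000 / 6.116837 = 114,601.7099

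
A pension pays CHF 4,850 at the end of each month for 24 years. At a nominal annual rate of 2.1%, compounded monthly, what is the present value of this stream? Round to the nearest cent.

With 12 periods per year: i = 0.00175, n = 288.
Annuity factor a(288|0.00175) = 226.071118; PV = 4850 × 226.071118 = 1,096,444.9228

CHF 1,096,444.92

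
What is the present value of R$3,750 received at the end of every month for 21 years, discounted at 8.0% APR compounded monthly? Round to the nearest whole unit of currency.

R$457,079

i = 0.08/12 = 0.00666667 per month; n = 21·12 = 252.
PV = PMT · [1 − (1+i)^(−n)] / i = 3750 · 121.887606 = 457,078.5244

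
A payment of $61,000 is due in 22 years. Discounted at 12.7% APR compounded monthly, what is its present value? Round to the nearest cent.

$3,786.93

With 12 periods per year: i = 0.0105833, n = 264.
PV = FV·(1+i)^(−n) = 61,000 × 0.062081 = 3,786.9286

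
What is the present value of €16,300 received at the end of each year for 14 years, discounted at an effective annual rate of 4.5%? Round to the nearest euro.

€166,632

PV = PMT · [1 − (1+i)^(−n)] / i = 16300 · 10.222825 = 166,632.0521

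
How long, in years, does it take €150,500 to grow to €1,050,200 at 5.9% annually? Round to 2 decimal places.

(1+i)^n = 1.0502e+06/150500 = 6.97807, so n = ln 6.97807 / ln 1.059 = 33.8905 years

33.89 years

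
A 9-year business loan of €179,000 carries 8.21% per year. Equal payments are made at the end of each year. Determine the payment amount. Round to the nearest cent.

€28,904.99

Annuity-PV factor = 6.192703; PMT = 179000 / 6.192703 = 28,904.9890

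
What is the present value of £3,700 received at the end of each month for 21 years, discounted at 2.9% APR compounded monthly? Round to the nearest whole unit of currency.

With 12 periods per year: i = 0.00241667, n = 252.
PV = 3700 × [1 − (1+0.00241667)^(−252)] / 0.00241667 = 3700 × 188.567903 = 697,701.2429

£697,701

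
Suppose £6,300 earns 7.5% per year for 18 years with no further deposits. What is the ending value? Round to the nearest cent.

6,300 × (1+0.075)^18 = 6,300 × 3.675804 = 23,157.5658

£23,157.57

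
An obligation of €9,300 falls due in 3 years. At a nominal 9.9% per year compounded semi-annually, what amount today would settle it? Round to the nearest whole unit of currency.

i = 0.099/2 = 0.0495 per half-year; n = 3·2 = 6.
PV = 9,300 / (1 + 0.0495)^6 = 9,300 / 1.336271 = 6,959.6643

€6,960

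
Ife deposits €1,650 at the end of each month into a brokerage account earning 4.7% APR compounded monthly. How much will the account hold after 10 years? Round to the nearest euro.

€252,145

Periodic rate i = 0.047/12 = 0.00391667; n = 10 × 12 = 120 periods.
FV = PMT · [(1+i)^n − 1] / i = 1650 · 152.815159 = 252,145.0126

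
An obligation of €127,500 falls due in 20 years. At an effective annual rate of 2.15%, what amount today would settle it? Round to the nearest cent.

€83,318.75

PV = 127,500 / (1 + 0.0215)^20 = 127,500 / 1.530268 = 83,318.7538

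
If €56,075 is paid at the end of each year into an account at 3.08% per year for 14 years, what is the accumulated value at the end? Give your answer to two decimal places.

€963,325.89

FV = PMT · [(1+i)^n − 1] / i = 56075 · 17.179240 = 963,325.8926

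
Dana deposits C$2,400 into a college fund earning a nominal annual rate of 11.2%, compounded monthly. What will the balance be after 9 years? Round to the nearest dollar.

C$6,546

i = 0.112/12 = 0.00933333 per month; n = 9·12 = 108.
2,400 × (1+0.00933333)^108 = 2,400 × 2.727335 = 6,545.6048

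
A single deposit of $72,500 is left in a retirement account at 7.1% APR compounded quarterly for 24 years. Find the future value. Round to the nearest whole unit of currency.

With 4 periods per year: i = 0.01775, n = 96.
FV = 72,500 × (1 + 0.01775)^96 = 392,540.6773

$392,541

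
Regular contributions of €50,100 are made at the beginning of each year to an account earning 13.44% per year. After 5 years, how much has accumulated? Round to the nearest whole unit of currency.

FV = PMT · [(1+i)^n − 1] / i × (1+i) = 50100 · 7.415684 = 371,525.7933
Payments are at the start of each period, so multiply by (1+i).

€371,526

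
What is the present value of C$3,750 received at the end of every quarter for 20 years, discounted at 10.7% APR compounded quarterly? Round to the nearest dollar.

C$123,223

Periodic rate i = 0.107/4 = 0.02675; n = 20 × 4 = 80 periods.
Annuity factor a(80|0.02675) = 32.859420; PV = 3750 × 32.859420 = 123,222.8262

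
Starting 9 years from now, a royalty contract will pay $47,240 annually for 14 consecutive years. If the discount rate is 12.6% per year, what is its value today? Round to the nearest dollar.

$117,540

Value one period before first payment (t=8): 47240 × [1 − (1+0.126)^(−14)] / 0.126 = 47240 × 6.429582 = 303,733.4406
PV₀ = 303,733.4406 / (1+0.126)^8 = 303,733.4406 / 2.584087 = 117,539.9457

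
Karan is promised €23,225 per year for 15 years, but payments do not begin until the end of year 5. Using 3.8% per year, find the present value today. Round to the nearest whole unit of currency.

€225,581

PV at t=4 (ordinary 15-year annuity): 23225 × a(15|0.038) = 23225 × 11.275503 = 261,873.5634
PV₀ = 261,873.5634 / (1+0.038)^4 = 261,873.5634 / 1.160886 = 225,580.8578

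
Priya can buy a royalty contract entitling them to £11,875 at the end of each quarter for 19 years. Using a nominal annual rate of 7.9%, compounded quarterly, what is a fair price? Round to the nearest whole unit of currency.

£465,264

i = 0.079/4 = 0.01975 per quarter; n = 19·4 = 76.
PV = 11875 × [1 − (1+0.01975)^(−76)] / 0.01975 = 11875 × 39.180139 = 465,264.1484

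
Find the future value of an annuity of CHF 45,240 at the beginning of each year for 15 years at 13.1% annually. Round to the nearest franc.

CHF 2,084,860

FV = PMT · [(1+i)^n − 1] / i × (1+i) = 45240 · 46.084433 = 2,084,859.7665
(annuity-due: payments at period start, so ×(1+i).)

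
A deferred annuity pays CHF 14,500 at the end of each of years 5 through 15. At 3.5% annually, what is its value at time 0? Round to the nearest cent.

CHF 113,742.81

PV at t=4 (ordinary 11-year annuity): 14500 × a(11|0.035) = 14500 × 9.001551 = 130,522.4900
Discount back 4 years: 130,522.4900 × (1+0.035)^(−4) = 130,522.4900 × 0.871442 = 113,742.8095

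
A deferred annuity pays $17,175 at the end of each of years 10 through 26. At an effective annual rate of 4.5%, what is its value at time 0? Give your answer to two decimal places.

$135,301.57

PV at t=9 (ordinary 17-year annuity): 17175 × a(17|0.045) = 17175 × 11.707191 = 201,071.0129
Discount back 9 years: 201,071.0129 × (1+0.045)^(−9) = 201,071.0129 × 0.672904 = 135,301.5749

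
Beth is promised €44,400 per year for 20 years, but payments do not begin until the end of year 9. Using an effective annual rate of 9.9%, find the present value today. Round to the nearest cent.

€178,847.75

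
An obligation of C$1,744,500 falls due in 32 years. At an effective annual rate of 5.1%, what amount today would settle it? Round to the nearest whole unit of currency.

PV = 1,744,500 / (1 + 0.051)^32 = 1,744,500 / 4.912323 = 355,127.3012

C$355,127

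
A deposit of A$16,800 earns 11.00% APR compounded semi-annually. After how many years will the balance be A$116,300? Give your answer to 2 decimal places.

Periodic rate i = 0.11/2 = 0.055.
n = ln(116300/16800) / ln(1+0.055) = ln(6.92262) / 0.053541 = 36.1368 half-years
= 36.1368/2 years

18.07 years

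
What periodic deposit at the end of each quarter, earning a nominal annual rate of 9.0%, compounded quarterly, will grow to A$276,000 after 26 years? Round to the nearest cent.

With 4 periods per year: i = 0.0225, n = 104.
PMT = 276000 / ( [(1+0.0225)^104 − 1] / 0.0225 ) = 276000 / 405.130828 = 681.2614

A$681.26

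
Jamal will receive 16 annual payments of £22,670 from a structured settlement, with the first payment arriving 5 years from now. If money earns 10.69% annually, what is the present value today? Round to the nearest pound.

£113,450

Value one period before first payment (t=4): 22670 × [1 − (1+0.1069)^(−16)] / 0.1069 = 22670 × 7.512543 = 170,309.3598
Discount back 4 years: 170,309.3598 × (1+0.1069)^(−4) = 170,309.3598 × 0.666141 = 113,450.1218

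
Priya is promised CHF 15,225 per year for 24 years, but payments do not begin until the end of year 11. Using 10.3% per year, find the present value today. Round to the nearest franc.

CHF 50,184

Value one period before first payment (t=10): 15225 × [1 − (1+0.103)^(−24)] / 0.103 = 15225 × 8.785422 = 133,758.0441
Discount back 10 years: 133,758.0441 × (1+0.103)^(−10) = 133,758.0441 × 0.375184 = 50,183.9435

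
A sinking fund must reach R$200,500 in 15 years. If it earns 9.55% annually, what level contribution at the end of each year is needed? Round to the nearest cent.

R$6,539.24

FV-annuity factor = 30.661035; PMT = 200500 / 30.661035 = 6,539.2443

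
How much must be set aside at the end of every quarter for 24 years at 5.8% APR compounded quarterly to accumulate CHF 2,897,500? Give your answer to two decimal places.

CHF 14,084.97

Periodic rate i = 0.058/4 = 0.0145; n = 24 × 4 = 96 periods.
FV-annuity factor = 205.715678; PMT = 2.8975e+06 / 205.715678 = 14,084.9741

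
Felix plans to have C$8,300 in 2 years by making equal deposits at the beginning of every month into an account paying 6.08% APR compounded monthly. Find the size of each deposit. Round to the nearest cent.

C$324.46

i = 0.0608/12 = 0.00506667 per month; n = 2·12 = 24.
FV-annuity factor × (1+i) = 25.580725; PMT = 8300 / 25.580725 = 324.4631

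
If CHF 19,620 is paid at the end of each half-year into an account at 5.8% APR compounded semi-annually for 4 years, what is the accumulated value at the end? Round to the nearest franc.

Periodic rate i = 0.058/2 = 0.029; n = 4 × 2 = 8 periods.
FV = PMT · [(1+i)^n − 1] / i = 19620 · 8.860843 = 173,849.7478

CHF 173,850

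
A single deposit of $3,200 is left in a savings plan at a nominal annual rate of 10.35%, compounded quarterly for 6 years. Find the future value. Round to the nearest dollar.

Periodic rate i = 0.1035/4 = 0.025875; n = 6 × 4 = 24 periods.
FV = PV·(1+i)^n = 3,200 × 1.846149 = 5,907.6763

$5,908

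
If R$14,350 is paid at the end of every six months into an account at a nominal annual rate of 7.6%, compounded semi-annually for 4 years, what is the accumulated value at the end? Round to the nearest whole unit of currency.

With 2 periods per year: i = 0.038, n = 8.
FV = 14350 × [(1+0.038)^8 − 1] / 0.038 = 14350 × 9.148824 = 131,285.6251

R$131,286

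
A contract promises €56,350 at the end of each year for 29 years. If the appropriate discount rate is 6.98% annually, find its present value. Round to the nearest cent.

PV = 56350 × [1 − (1+0.0698)^(−29)] / 0.0698 = 56350 × 12.301907 = 693,212.4646

€693,212.46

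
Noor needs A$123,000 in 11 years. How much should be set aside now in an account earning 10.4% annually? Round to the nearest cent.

A$41,423.36

PV = FV·(1+i)^(−n) = 123,000 × 0.336775 = 41,423.3582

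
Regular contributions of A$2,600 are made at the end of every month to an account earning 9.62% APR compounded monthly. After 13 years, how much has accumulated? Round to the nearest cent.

A$802,724.49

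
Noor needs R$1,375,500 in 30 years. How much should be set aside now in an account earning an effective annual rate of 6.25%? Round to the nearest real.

R$223,148

PV = 1,375,500 / (1 + 0.0625)^30 = 1,375,500 / 6.164079 = 223,147.7093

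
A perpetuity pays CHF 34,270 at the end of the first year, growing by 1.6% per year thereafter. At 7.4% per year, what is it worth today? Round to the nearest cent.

CHF 590,862.07

PV = PMT / (i − g) = 34270 / (0.074 − 0.016) = 34270 / 0.058000 = 590,862.0690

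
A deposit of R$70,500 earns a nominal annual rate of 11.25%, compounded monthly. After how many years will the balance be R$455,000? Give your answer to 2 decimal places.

16.65 years

Periodic rate i = 0.1125/12 = 0.009375.
(1+i)^n = 455000/70500 = 6.45390, so n = ln 6.45390 / ln 1.00937 = 199.8306 months
= 199.8306/12 years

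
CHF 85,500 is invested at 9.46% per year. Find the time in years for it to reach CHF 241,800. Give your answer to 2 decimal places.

11.50 years

(1+i)^n = 241800/85500 = 2.82807, so n = ln 2.82807 / ln 1.0946 = 11.5013 years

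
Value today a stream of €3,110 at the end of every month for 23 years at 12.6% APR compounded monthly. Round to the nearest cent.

Periodic rate i = 0.126/12 = 0.0105; n = 23 × 12 = 276 periods.
PV = 3110 × [1 − (1+0.0105)^(−276)] / 0.0105 = 3110 × 89.907362 = 279,611.8949

€279,611.89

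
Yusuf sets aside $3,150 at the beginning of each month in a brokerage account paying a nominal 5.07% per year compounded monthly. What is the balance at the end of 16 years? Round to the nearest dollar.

$933,468

With 12 periods per year: i = 0.004225, n = 192.
Accumulation factor s(192|0.004225) × (1+i) = 296.338938; FV = 3150 × 296.338938 = 933,467.6546
Payments are at the start of each period, so multiply by (1+i).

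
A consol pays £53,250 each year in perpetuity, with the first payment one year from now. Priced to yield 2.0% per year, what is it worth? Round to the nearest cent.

£2,662,500.00

PV = C/r = 53250/0.02 = 2,662,500.0000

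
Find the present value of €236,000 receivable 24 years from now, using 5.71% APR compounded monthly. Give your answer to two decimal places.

Periodic rate i = 0.0571/12 = 0.00475833; n = 24 × 12 = 288 periods.
PV = 236,000 / (1 + 0.00475833)^288 = 236,000 / 3.924151 = 60,140.4048

€60,140.40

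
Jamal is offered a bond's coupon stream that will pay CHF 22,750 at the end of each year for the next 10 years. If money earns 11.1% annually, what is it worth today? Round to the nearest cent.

PV = 22750 × [1 − (1+0.111)^(−10)] / 0.111 = 22750 × 5.864619 = 133,420.0783

CHF 133,420.08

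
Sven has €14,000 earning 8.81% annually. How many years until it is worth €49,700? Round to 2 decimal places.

15.01 years

(1+i)^n = 49700/14000 = 3.55000, so n = ln 3.55000 / ln 1.0881 = 15.0054 years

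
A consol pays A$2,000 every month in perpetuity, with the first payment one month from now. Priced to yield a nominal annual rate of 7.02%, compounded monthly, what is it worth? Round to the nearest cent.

A$341,880.34

Periodic rate i = 0.0702/12 = 0.00585.
PV = C/r = 2000/0.00585 = 341,880.3419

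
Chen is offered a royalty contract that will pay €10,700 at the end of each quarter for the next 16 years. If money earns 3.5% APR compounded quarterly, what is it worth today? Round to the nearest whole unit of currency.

With 4 periods per year: i = 0.00875, n = 64.
Annuity factor a(64|0.00875) = 48.845473; PV = 10700 × 48.845473 = 522,646.5606

€522,647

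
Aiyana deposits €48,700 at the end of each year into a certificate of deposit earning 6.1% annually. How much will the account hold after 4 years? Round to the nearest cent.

€213,360.10

FV = PMT · [(1+i)^n − 1] / i = 48700 · 4.381111 = 213,360.1048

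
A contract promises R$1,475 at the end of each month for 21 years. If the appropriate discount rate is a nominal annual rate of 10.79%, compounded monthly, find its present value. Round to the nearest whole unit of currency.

With 12 periods per year: i = 0.00899167, n = 252.
PV = 1475 × [1 − (1+0.00899167)^(−252)] / 0.00899167 = 1475 × 99.559690 = 146,850.5434

R$146,851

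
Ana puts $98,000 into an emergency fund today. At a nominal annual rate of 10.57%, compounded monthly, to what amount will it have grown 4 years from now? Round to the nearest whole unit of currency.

$149,294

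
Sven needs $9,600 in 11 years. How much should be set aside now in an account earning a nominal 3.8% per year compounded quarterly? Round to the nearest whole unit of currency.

$6,333

i = 0.038/4 = 0.0095 per quarter; n = 11·4 = 44.
PV = 9,600 / (1 + 0.0095)^44 = 9,600 / 1.515927 = 6,332.7597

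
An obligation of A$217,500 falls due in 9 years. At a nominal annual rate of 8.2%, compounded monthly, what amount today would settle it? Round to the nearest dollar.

With 12 periods per year: i = 0.00683333, n = 108.
PV = FV·(1+i)^(−n) = 217,500 × 0.479271 = 104,241.3540

A$104,241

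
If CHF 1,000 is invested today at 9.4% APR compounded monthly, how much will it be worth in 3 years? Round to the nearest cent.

CHF 1,324.32

Periodic rate i = 0.094/12 = 0.00783333; n = 3 × 12 = 36 periods.
FV = 1,000 × (1 + 0.00783333)^36 = 1,324.3228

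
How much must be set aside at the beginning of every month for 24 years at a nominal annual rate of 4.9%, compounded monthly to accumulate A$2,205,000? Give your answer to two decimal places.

With 12 periods per year: i = 0.00408333, n = 288.
FV-annuity factor × (1+i) = 549.245194; PMT = 2.205e+06 / 549.245194 = 4,014.6004

A$4,014.60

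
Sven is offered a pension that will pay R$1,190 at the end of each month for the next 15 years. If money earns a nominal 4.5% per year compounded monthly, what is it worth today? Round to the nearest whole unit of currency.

R$155,557

i = 0.045/12 = 0.00375 per month; n = 15·12 = 180.
PV = PMT · [1 − (1+i)^(−n)] / i = 1190 · 130.720101 = 155,556.9202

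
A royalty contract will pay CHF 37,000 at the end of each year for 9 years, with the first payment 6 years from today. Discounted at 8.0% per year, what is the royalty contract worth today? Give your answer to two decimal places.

CHF 157,306.50

Value one period before first payment (t=5): 37000 × [1 − (1+0.08)^(−9)] / 0.08 = 37000 × 6.246888 = 231,134.8527
Discount back 5 years: 231,134.8527 × (1+0.08)^(−5) = 231,134.8527 × 0.680583 = 157,306.4970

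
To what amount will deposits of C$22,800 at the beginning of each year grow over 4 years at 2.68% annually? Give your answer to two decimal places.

FV = 22800 × [(1+0.0268)^4 − 1] / 0.0268 × (1+i) = 22800 × 4.275279 = 97,476.3648
Payments are at the start of each period, so multiply by (1+i).

C$97,476.36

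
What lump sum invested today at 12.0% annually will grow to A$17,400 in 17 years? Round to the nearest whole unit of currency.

PV = FV·(1+i)^(−n) = 17,400 × 0.145644 = 2,534.2115

A$2,534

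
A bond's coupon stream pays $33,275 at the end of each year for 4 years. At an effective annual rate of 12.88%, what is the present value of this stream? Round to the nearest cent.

$99,222.82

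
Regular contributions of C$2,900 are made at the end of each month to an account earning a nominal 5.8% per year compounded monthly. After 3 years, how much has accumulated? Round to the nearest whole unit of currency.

C$113,734

With 12 periods per year: i = 0.00483333, n = 36.
FV = 2900 × [(1+0.00483333)^36 − 1] / 0.00483333 = 2900 × 39.218660 = 113,734.1152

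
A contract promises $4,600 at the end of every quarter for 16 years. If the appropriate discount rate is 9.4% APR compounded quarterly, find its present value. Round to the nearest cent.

With 4 periods per year: i = 0.0235, n = 64.
Annuity factor a(64|0.0235) = 32.930204; PV = 4600 × 32.930204 = 151,478.9375

$151,478.94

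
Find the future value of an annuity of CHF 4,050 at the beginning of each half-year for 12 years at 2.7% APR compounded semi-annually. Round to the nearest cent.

CHF 115,433.69

i = 0.027/2 = 0.0135 per half-year; n = 12·2 = 24.
FV = PMT · [(1+i)^n − 1] / i × (1+i) = 4050 · 28.502146 = 115,433.6908
Payments are at the start of each period, so multiply by (1+i).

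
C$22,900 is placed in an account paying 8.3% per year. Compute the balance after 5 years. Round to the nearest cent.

C$34,117.54

FV = 22,900 × (1 + 0.083)^5 = 34,117.5444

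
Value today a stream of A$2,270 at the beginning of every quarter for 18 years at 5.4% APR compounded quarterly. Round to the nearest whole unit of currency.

A$105,524

i = 0.054/4 = 0.0135 per quarter; n = 18·4 = 72.
Annuity factor a(72|0.0135) × (1+i) = 46.486338; PV = 2270 × 46.486338 = 105,523.9869
(Beginning-of-period payments → annuity-due factor ×(1+i).)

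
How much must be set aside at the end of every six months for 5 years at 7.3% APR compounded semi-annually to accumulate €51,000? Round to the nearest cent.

Periodic rate i = 0.073/2 = 0.0365; n = 5 × 2 = 10 periods.
FV-annuity factor = 11.813043; PMT = 51000 / 11.813043 = 4,317.2619

€4,317.26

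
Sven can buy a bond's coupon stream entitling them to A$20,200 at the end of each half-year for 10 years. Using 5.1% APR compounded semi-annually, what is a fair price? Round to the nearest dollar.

A$313,419

i = 0.051/2 = 0.0255 per half-year; n = 10·2 = 20.
Annuity factor a(20|0.0255) = 15.515786; PV = 20200 × 15.515786 = 313,418.8696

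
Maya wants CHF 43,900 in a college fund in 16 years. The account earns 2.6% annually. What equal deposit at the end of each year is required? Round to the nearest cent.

FV-annuity factor = 19.532643; PMT = 43900 / 19.532643 = 2,247.5197

CHF 2,247.52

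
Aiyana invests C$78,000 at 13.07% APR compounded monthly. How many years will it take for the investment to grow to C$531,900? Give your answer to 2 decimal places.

Periodic rate i = 0.1307/12 = 0.0108917.
n = ln(531900/78000) / ln(1+0.0108917) = ln(6.81923) / 0.010833 = 177.2164 months
= 177.2164/12 years

14.77 years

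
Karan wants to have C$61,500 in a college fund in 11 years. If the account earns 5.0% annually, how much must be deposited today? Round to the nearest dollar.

C$35,958

PV = 61,500 / (1 + 0.05)^11 = 61,500 / 1.710339 = 35,957.7763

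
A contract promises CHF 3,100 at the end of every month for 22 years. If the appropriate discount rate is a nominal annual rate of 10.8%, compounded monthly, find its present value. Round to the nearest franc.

CHF 312,096

Periodic rate i = 0.108/12 = 0.009; n = 22 × 12 = 264 periods.
Annuity factor a(264|0.009) = 100.676180; PV = 3100 × 100.676180 = 312,096.1567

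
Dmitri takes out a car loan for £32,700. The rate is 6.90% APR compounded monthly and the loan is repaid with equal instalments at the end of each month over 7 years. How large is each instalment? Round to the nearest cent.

Periodic rate i = 0.069/12 = 0.00575; n = 7 × 12 = 84 periods.
Annuity-PV factor = 66.472378; PMT = 32700 / 66.472378 = 491.9337

£491.93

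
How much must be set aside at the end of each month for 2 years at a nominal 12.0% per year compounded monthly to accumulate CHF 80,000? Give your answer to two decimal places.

Periodic rate i = 0.12/12 = 0.01; n = 2 × 12 = 24 periods.
PMT = 80000 / ( [(1+0.01)^24 − 1] / 0.01 ) = 80000 / 26.973465 = 2,965.8778

CHF 2,965.88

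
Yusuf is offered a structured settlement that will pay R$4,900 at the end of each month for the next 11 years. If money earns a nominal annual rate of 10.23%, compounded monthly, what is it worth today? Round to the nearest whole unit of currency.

Periodic rate i = 0.1023/12 = 0.008525; n = 11 × 12 = 132 periods.
Annuity factor a(132|0.008525) = 79.049062; PV = 4900 × 79.049062 = 387,340.4016

R$387,340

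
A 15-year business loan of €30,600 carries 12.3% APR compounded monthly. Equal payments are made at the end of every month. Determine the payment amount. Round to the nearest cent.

€373.18

i = 0.123/12 = 0.01025 per month; n = 15·12 = 180.
PMT = 30600 / ( [1 − (1+0.01025)^(−180)] / 0.01025 ) = 30600 / 81.998399 = 373.1780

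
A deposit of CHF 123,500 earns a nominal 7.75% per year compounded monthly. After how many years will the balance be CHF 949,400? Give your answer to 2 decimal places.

Periodic rate i = 0.0775/12 = 0.00645833.
n = ln(949400/123500) / ln(1+0.00645833) = ln(7.68745) / 0.006438 = 316.8260 months
= 316.8260/12 years

26.40 years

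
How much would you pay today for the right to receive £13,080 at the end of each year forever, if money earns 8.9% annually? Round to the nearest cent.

PV = PMT / i = 13080 / 0.089 = 146,966.2921

£146,966.29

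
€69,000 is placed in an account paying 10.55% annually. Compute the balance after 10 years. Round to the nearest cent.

€188,120.69

69,000 × (1+0.1055)^10 = 69,000 × 2.726387 = 188,120.6886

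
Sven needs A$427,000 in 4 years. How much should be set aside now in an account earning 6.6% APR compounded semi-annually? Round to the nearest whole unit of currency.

A$329,325

i = 0.066/2 = 0.033 per half-year; n = 4·2 = 8.
PV = FV·(1+i)^(−n) = 427,000 × 0.771254 = 329,325.4568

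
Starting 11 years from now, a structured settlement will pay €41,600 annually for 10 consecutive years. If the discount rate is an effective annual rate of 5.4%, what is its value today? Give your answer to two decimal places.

Value one period before first payment (t=10): 41600 × [1 − (1+0.054)^(−10)] / 0.054 = 41600 × 7.573913 = 315,074.7612
Discount back 10 years: 315,074.7612 × (1+0.054)^(−10) = 315,074.7612 × 0.591009 = 186,211.9324

€186,211.93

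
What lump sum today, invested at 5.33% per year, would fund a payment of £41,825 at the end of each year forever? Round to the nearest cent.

£784,709.19

PV = C/r = 41825/0.0533 = 784,709.1932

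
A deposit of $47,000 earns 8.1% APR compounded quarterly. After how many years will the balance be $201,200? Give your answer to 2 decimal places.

18.13 years

Periodic rate i = 0.081/4 = 0.02025.
(1+i)^n = 201200/47000 = 4.28085, so n = ln 4.28085 / ln 1.02025 = 72.5346 quarters
= 72.5346/4 years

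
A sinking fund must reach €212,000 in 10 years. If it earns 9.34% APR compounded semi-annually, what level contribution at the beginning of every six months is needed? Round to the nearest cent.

€6,342.12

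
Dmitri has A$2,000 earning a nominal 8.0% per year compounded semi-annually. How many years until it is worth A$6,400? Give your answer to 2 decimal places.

14.83 years

Periodic rate i = 0.08/2 = 0.04.
(1+i)^n = 6400/2000 = 3.20000, so n = ln 3.20000 / ln 1.04 = 29.6565 half-years
= 29.6565/2 years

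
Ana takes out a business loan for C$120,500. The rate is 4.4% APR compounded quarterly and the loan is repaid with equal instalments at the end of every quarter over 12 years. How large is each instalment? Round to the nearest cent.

With 4 periods per year: i = 0.011, n = 48.
PMT = 120500 / ( [1 − (1+0.011)^(−48)] / 0.011 ) = 120500 / 37.137629 = 3,244.6875

C$3,244.69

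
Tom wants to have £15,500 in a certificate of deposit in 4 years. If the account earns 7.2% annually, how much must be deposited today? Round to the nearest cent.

£11,736.88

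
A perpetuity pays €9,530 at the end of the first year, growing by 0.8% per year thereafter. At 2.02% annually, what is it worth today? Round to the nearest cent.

PV = D₁/(r − g) = 9530/(0.0202 − 0.008) = 781,147.5410

€781,147.54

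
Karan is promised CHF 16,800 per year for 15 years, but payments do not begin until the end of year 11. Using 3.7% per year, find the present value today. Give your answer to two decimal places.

CHF 132,653.96

Value one period before first payment (t=10): 16800 × [1 − (1+0.037)^(−15)] / 0.037 = 16800 × 11.355297 = 190,768.9966
Discount back 10 years: 190,768.9966 × (1+0.037)^(−10) = 190,768.9966 × 0.695364 = 132,653.9638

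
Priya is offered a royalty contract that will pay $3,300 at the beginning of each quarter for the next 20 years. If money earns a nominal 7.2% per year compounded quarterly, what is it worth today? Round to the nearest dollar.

i = 0.072/4 = 0.018 per quarter; n = 20·4 = 80.
PV = PMT · [1 − (1+i)^(−n)] / i × (1+i) = 3300 · 42.983269 = 141,844.7864
(annuity-due: payments at period start, so ×(1+i).)

$141,845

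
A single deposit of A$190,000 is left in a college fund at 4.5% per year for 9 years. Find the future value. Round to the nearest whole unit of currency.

190,000 × (1+0.045)^9 = 190,000 × 1.486095 = 282,358.0767

A$282,358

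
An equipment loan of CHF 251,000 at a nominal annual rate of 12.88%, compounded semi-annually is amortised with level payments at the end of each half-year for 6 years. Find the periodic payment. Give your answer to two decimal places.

CHF 30,664.91

Periodic rate i = 0.1288/2 = 0.0644; n = 6 × 2 = 12 periods.
PMT = 251000 / ( [1 − (1+0.0644)^(−12)] / 0.0644 ) = 251000 / 8.185251 = 30,664.9117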